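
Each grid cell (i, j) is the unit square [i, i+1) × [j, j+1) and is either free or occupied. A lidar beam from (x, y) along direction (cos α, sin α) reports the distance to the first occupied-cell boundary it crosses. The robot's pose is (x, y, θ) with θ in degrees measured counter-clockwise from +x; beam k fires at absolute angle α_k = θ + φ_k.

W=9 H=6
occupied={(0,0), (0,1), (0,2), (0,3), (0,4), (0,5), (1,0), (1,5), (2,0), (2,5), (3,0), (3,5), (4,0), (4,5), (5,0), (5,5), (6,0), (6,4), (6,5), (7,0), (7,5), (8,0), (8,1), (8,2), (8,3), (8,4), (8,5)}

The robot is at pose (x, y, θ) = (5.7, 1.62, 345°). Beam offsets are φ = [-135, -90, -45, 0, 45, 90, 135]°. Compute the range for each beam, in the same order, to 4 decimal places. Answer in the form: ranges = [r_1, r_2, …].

beam 1: φ=-135°, α=210°
  d=(-0.8660,-0.5000)  start (5,1)  tX=0.8083 tY=1.2400  stride 1/|dx|=1.1547 1/|dy|=2.0000
    cross x-line → (4,1), t=0.8083
    cross y-line → (4,0), t=1.2400 (wall)
  → r_1 = 1.2400
beam 2: φ=-90°, α=255°
  d=(-0.2588,-0.9659)  start (5,1)  tX=2.7046 tY=0.6419  stride 1/|dx|=3.8637 1/|dy|=1.0353
    cross y-line → (5,0), t=0.6419 (wall)
  → r_2 = 0.6419
beam 3: φ=-45°, α=300°
  d=(0.5000,-0.8660)  start (5,1)  tX=0.6000 tY=0.7159  stride 1/|dx|=2.0000 1/|dy|=1.1547
    cross x-line → (6,1), t=0.6000
    cross y-line → (6,0), t=0.7159 (wall)
  → r_3 = 0.7159
beam 4: φ=0°, α=345°
  d=(0.9659,-0.2588)  start (5,1)  tX=0.3106 tY=2.3955  stride 1/|dx|=1.0353 1/|dy|=3.8637
    cross x-line → (6,1), t=0.3106
    cross x-line → (7,1), t=1.3459
    cross x-line → (8,1), t=2.3811 (wall)
  → r_4 = 2.3811
beam 5: φ=45°, α=30°
  d=(0.8660,0.5000)  start (5,1)  tX=0.3464 tY=0.7600  stride 1/|dx|=1.1547 1/|dy|=2.0000
    cross x-line → (6,1), t=0.3464
    cross y-line → (6,2), t=0.7600
    cross x-line → (7,2), t=1.5011
    cross x-line → (8,2), t=2.6558 (wall)
  → r_5 = 2.6558
beam 6: φ=90°, α=75°
  d=(0.2588,0.9659)  start (5,1)  tX=1.1591 tY=0.3934  stride 1/|dx|=3.8637 1/|dy|=1.0353
    cross y-line → (5,2), t=0.3934
    cross x-line → (6,2), t=1.1591
    cross y-line → (6,3), t=1.4287
    cross y-line → (6,4), t=2.4640 (wall)
  → r_6 = 2.4640
beam 7: φ=135°, α=120°
  d=(-0.5000,0.8660)  start (5,1)  tX=1.4000 tY=0.4388  stride 1/|dx|=2.0000 1/|dy|=1.1547
    cross y-line → (5,2), t=0.4388
    cross x-line → (4,2), t=1.4000
    cross y-line → (4,3), t=1.5935
    cross y-line → (4,4), t=2.7482
    cross x-line → (3,4), t=3.4000
    cross y-line → (3,5), t=3.9029 (wall)
  → r_7 = 3.9029

ranges = [1.2400, 0.6419, 0.7159, 2.3811, 2.6558, 2.4640, 3.9029]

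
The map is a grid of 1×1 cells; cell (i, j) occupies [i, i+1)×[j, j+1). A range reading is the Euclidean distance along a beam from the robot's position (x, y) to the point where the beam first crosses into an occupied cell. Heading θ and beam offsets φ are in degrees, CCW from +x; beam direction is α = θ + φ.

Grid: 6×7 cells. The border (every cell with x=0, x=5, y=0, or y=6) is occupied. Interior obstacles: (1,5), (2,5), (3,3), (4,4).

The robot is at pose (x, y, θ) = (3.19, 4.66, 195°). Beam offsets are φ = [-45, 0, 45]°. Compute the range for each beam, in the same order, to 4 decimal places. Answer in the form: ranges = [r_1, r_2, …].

beam 1: φ=-45°, α=150°
  cosα=-0.8660 sinα=0.5000 | (3,4) | tMaxX 0.2194 tMaxY 0.6800 | tΔX 1.1547 tΔY 2.0000
    t=0.2194 [x] (2,4)
    t=0.6800 [y] (2,5) — stop
  → r_1 = 0.6800
beam 2: φ=0°, α=195°
  cosα=-0.9659 sinα=-0.2588 | (3,4) | tMaxX 0.1967 tMaxY 2.5500 | tΔX 1.0353 tΔY 3.8637
    t=0.1967 [x] (2,4)
    t=1.2320 [x] (1,4)
    t=2.2673 [x] (0,4) — stop
  → r_2 = 2.2673
beam 3: φ=45°, α=240°
  cosα=-0.5000 sinα=-0.8660 | (3,4) | tMaxX 0.3800 tMaxY 0.7621 | tΔX 2.0000 tΔY 1.1547
    t=0.3800 [x] (2,4)
    t=0.7621 [y] (2,3)
    t=1.9168 [y] (2,2)
    t=2.3800 [x] (1,2)
    t=3.0715 [y] (1,1)
    t=4.2262 [y] (1,0) — stop
  → r_3 = 4.2262

ranges = [0.6800, 2.2673, 4.2262]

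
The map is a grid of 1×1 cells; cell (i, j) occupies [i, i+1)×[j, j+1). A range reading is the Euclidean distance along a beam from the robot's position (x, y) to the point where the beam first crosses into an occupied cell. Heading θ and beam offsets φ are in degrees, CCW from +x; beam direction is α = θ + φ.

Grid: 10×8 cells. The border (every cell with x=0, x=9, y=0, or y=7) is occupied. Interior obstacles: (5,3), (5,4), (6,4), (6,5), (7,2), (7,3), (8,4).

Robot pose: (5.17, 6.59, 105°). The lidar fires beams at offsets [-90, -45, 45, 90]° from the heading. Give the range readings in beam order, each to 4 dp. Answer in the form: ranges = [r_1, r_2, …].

ranges = [1.5841, 0.4734, 0.8200, 4.3171]

beam 1: φ=-90°, α=15°
  cosα=0.9659 sinα=0.2588 | (5,6) | tMaxX 0.8593 tMaxY 1.5841 | tΔX 1.0353 tΔY 3.8637
    t=0.8593 [x] (6,6)
    t=1.5841 [y] (6,7) — stop
  → r_1 = 1.5841
beam 2: φ=-45°, α=60°
  cosα=0.5000 sinα=0.8660 | (5,6) | tMaxX 1.6600 tMaxY 0.4734 | tΔX 2.0000 tΔY 1.1547
    t=0.4734 [y] (5,7) — stop
  → r_2 = 0.4734
beam 3: φ=45°, α=150°
  cosα=-0.8660 sinα=0.5000 | (5,6) | tMaxX 0.1963 tMaxY 0.8200 | tΔX 1.1547 tΔY 2.0000
    t=0.1963 [x] (4,6)
    t=0.8200 [y] (4,7) — stop
  → r_3 = 0.8200
beam 4: φ=90°, α=195°
  cosα=-0.9659 sinα=-0.2588 | (5,6) | tMaxX 0.1760 tMaxY 2.2796 | tΔX 1.0353 tΔY 3.8637
    t=0.1760 [x] (4,6)
    t=1.2113 [x] (3,6)
    t=2.2465 [x] (2,6)
    t=2.2796 [y] (2,5)
    t=3.2818 [x] (1,5)
    t=4.3171 [x] (0,5) — stop
  → r_4 = 4.3171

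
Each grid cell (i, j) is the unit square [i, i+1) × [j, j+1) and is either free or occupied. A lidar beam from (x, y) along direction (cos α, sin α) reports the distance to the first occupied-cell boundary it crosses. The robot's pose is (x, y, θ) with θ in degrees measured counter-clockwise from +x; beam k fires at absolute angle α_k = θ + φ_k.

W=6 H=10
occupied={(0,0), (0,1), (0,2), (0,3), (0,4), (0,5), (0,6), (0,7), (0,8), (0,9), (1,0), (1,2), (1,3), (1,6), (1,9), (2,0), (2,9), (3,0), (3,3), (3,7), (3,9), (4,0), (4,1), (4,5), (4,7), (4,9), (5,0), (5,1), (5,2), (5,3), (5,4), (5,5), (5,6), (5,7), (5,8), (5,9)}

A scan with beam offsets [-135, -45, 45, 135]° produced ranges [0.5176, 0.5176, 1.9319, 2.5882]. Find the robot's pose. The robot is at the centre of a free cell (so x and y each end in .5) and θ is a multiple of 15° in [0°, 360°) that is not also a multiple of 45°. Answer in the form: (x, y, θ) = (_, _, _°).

Enumerate (i+0.5, j+0.5, θ) over the 24 free cells and 16 admissible headings. For each, cast all 4 beams and compare to the given ranges.
  (1.5, 4.5, 285°): beam 1 = 0.5774 ≠ 0.5176 ✗
  (2.5, 4.5, 210°): beam 1 = 2.5882 ≠ 0.5176 ✗
  (3.5, 4.5, 105°): beam 1 = 1.7321 ≠ 0.5176 ✗
  …
  (4.5, 2.5, 30°): r_1=0.5176, r_2=0.5176, r_3=1.9319, r_4=2.5882 — all match ✓
Only this pose fits every beam.

(x, y, θ) = (4.5, 2.5, 30°)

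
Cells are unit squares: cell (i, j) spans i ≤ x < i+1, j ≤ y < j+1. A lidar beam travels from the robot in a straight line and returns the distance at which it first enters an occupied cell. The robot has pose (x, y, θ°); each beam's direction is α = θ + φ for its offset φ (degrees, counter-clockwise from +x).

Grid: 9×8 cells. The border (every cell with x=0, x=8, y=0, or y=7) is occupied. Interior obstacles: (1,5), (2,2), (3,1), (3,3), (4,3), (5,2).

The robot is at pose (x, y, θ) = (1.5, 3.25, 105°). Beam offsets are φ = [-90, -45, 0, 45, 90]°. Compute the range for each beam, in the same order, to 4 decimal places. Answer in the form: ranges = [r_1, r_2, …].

beam 1: φ=-90°, α=15°
  d=(0.9659,0.2588)  start (1,3)  tX=0.5176 tY=2.8978  stride 1/|dx|=1.0353 1/|dy|=3.8637
    cross x-line → (2,3), t=0.5176
    cross x-line → (3,3), t=1.5529 (wall)
  → r_1 = 1.5529
beam 2: φ=-45°, α=60°
  d=(0.5000,0.8660)  start (1,3)  tX=1.0000 tY=0.8660  stride 1/|dx|=2.0000 1/|dy|=1.1547
    cross y-line → (1,4), t=0.8660
    cross x-line → (2,4), t=1.0000
    cross y-line → (2,5), t=2.0207
    cross x-line → (3,5), t=3.0000
    cross y-line → (3,6), t=3.1754
    cross y-line → (3,7), t=4.3301 (wall)
  → r_2 = 4.3301
beam 3: φ=0°, α=105°
  d=(-0.2588,0.9659)  start (1,3)  tX=1.9319 tY=0.7765  stride 1/|dx|=3.8637 1/|dy|=1.0353
    cross y-line → (1,4), t=0.7765
    cross y-line → (1,5), t=1.8117 (wall)
  → r_3 = 1.8117
beam 4: φ=45°, α=150°
  d=(-0.8660,0.5000)  start (1,3)  tX=0.5774 tY=1.5000  stride 1/|dx|=1.1547 1/|dy|=2.0000
    cross x-line → (0,3), t=0.5774 (wall)
  → r_4 = 0.5774
beam 5: φ=90°, α=195°
  d=(-0.9659,-0.2588)  start (1,3)  tX=0.5176 tY=0.9659  stride 1/|dx|=1.0353 1/|dy|=3.8637
    cross x-line → (0,3), t=0.5176 (wall)
  → r_5 = 0.5176

ranges = [1.5529, 4.3301, 1.8117, 0.5774, 0.5176]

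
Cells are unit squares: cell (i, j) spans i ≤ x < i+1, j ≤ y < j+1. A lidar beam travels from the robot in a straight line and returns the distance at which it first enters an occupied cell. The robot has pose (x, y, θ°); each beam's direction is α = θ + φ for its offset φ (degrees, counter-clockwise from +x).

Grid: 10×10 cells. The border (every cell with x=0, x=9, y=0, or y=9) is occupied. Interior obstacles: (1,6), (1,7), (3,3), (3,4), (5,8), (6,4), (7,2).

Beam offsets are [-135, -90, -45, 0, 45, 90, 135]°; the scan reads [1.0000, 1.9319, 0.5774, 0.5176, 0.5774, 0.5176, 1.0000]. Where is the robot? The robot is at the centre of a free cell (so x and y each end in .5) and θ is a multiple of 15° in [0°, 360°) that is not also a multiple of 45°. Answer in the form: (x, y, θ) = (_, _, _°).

(x, y, θ) = (8.5, 1.5, 285°)

The pose lattice has 57·16 = 912 candidates. Test each by forward raycasting.
  (1.5, 3.5, 15°): beam 2 = 2.5882 ≠ 1.9319 ✗
  (2.5, 6.5, 30°): beam 1 = 5.6940 ≠ 1.0000 ✗
  (2.5, 6.5, 195°): beam 1 = 2.8868 ≠ 1.0000 ✗
  (1.5, 4.5, 285°): beam 1 = 0.5774 ≠ 1.0000 ✗
  (8.5, 8.5, 105°): beam 1 = 0.5774 ≠ 1.0000 ✗
  …
  (8.5, 1.5, 285°): r_1=1.0000, r_2=1.9319, r_3=0.5774, r_4=0.5176, r_5=0.5774, r_6=0.5176, r_7=1.0000 — all match ✓
Unique over the lattice → pose = (8.5, 1.5, 285°).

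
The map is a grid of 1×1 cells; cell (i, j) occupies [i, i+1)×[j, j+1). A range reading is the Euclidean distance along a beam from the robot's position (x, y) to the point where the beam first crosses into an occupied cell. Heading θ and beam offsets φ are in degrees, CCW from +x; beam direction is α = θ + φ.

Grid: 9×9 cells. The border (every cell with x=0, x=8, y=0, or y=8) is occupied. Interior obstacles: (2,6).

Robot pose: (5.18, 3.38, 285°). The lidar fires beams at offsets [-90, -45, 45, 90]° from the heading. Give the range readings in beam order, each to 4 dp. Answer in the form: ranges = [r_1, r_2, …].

ranges = [4.3275, 2.7482, 3.2563, 2.9195]

beam 1: φ=-90°, α=195°
  direction (-0.9659, -0.2588); cell (5,3); t to first gridline: x 0.1863, y 1.4682 (then +1.0353 / +3.8637)
    (4,3) via x @ 0.1863
    (3,3) via x @ 1.2216
    (3,2) via y @ 1.4682
    (2,2) via x @ 2.2569
    (1,2) via x @ 3.2922
    (0,2) via x @ 4.3275  # hit
  → r_1 = 4.3275
beam 2: φ=-45°, α=240°
  direction (-0.5000, -0.8660); cell (5,3); t to first gridline: x 0.3600, y 0.4388 (then +2.0000 / +1.1547)
    (4,3) via x @ 0.3600
    (4,2) via y @ 0.4388
    (4,1) via y @ 1.5935
    (3,1) via x @ 2.3600
    (3,0) via y @ 2.7482  # hit
  → r_2 = 2.7482
beam 3: φ=45°, α=330°
  direction (0.8660, -0.5000); cell (5,3); t to first gridline: x 0.9469, y 0.7600 (then +1.1547 / +2.0000)
    (5,2) via y @ 0.7600
    (6,2) via x @ 0.9469
    (7,2) via x @ 2.1016
    (7,1) via y @ 2.7600
    (8,1) via x @ 3.2563  # hit
  → r_3 = 3.2563
beam 4: φ=90°, α=15°
  direction (0.9659, 0.2588); cell (5,3); t to first gridline: x 0.8489, y 2.3955 (then +1.0353 / +3.8637)
    (6,3) via x @ 0.8489
    (7,3) via x @ 1.8842
    (7,4) via y @ 2.3955
    (8,4) via x @ 2.9195  # hit
  → r_4 = 2.9195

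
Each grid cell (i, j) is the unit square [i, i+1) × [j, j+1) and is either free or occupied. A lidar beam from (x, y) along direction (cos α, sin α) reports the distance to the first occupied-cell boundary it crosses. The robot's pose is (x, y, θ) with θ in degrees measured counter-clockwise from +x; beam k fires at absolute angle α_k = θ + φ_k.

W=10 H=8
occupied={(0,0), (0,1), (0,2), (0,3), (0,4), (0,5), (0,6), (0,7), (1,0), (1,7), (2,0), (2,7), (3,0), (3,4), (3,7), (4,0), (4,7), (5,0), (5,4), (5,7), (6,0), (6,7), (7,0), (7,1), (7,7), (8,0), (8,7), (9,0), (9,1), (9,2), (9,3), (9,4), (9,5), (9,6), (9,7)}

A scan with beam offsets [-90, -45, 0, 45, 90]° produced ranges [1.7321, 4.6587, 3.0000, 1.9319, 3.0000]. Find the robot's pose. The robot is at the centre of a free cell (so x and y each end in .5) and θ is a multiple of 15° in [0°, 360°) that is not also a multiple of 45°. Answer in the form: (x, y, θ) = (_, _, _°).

The pose lattice has 45·16 = 720 candidates. Test each by forward raycasting.
  (6.5, 2.5, 300°): beam 1 = 3.0000 ≠ 1.7321 ✗
  (5.5, 6.5, 255°): beam 1 = 1.9319 ≠ 1.7321 ✗
  (5.5, 3.5, 330°): beam 1 = 2.8868 ≠ 1.7321 ✗
  (7.5, 5.5, 150°): beam 2 = 1.5529 ≠ 4.6587 ✗
  …
  (2.5, 2.5, 30°): r_1=1.7321, r_2=4.6587, r_3=3.0000, r_4=1.9319, r_5=3.0000 — all match ✓
Unique over the lattice → pose = (2.5, 2.5, 30°).

(x, y, θ) = (2.5, 2.5, 30°)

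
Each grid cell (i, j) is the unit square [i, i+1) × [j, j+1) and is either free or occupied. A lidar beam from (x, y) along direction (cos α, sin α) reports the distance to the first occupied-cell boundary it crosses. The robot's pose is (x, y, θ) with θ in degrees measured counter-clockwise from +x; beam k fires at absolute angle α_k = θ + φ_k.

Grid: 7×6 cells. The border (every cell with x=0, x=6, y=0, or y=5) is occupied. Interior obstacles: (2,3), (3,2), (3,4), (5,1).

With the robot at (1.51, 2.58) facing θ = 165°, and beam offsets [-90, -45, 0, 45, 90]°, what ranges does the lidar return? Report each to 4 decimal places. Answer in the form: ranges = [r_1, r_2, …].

ranges = [2.5054, 1.0200, 0.5280, 0.5889, 1.6357]

beam 1: φ=-90°, α=75°
  d=(0.2588,0.9659)  start (1,2)  tX=1.8932 tY=0.4348  stride 1/|dx|=3.8637 1/|dy|=1.0353
    cross y-line → (1,3), t=0.4348
    cross y-line → (1,4), t=1.4701
    cross x-line → (2,4), t=1.8932
    cross y-line → (2,5), t=2.5054 (wall)
  → r_1 = 2.5054
beam 2: φ=-45°, α=120°
  d=(-0.5000,0.8660)  start (1,2)  tX=1.0200 tY=0.4850  stride 1/|dx|=2.0000 1/|dy|=1.1547
    cross y-line → (1,3), t=0.4850
    cross x-line → (0,3), t=1.0200 (wall)
  → r_2 = 1.0200
beam 3: φ=0°, α=165°
  d=(-0.9659,0.2588)  start (1,2)  tX=0.5280 tY=1.6228  stride 1/|dx|=1.0353 1/|dy|=3.8637
    cross x-line → (0,2), t=0.5280 (wall)
  → r_3 = 0.5280
beam 4: φ=45°, α=210°
  d=(-0.8660,-0.5000)  start (1,2)  tX=0.5889 tY=1.1600  stride 1/|dx|=1.1547 1/|dy|=2.0000
    cross x-line → (0,2), t=0.5889 (wall)
  → r_4 = 0.5889
beam 5: φ=90°, α=255°
  d=(-0.2588,-0.9659)  start (1,2)  tX=1.9705 tY=0.6005  stride 1/|dx|=3.8637 1/|dy|=1.0353
    cross y-line → (1,1), t=0.6005
    cross y-line → (1,0), t=1.6357 (wall)
  → r_5 = 1.6357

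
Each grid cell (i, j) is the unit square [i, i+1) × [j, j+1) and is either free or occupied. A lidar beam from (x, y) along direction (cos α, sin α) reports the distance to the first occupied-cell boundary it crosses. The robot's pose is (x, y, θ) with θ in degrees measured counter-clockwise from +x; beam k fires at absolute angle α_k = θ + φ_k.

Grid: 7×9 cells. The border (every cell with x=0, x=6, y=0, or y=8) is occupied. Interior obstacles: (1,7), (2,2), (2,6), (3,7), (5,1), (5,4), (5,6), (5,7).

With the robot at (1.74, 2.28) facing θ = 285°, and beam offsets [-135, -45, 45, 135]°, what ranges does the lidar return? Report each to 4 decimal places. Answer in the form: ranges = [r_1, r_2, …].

beam 1: φ=-135°, α=150°
  d=(-0.8660,0.5000)  start (1,2)  tX=0.8545 tY=1.4400  stride 1/|dx|=1.1547 1/|dy|=2.0000
    cross x-line → (0,2), t=0.8545 (wall)
  → r_1 = 0.8545
beam 2: φ=-45°, α=240°
  d=(-0.5000,-0.8660)  start (1,2)  tX=1.4800 tY=0.3233  stride 1/|dx|=2.0000 1/|dy|=1.1547
    cross y-line → (1,1), t=0.3233
    cross y-line → (1,0), t=1.4780 (wall)
  → r_2 = 1.4780
beam 3: φ=45°, α=330°
  d=(0.8660,-0.5000)  start (1,2)  tX=0.3002 tY=0.5600  stride 1/|dx|=1.1547 1/|dy|=2.0000
    cross x-line → (2,2), t=0.3002 (wall)
  → r_3 = 0.3002
beam 4: φ=135°, α=60°
  d=(0.5000,0.8660)  start (1,2)  tX=0.5200 tY=0.8314  stride 1/|dx|=2.0000 1/|dy|=1.1547
    cross x-line → (2,2), t=0.5200 (wall)
  → r_4 = 0.5200

ranges = [0.8545, 1.4780, 0.3002, 0.5200]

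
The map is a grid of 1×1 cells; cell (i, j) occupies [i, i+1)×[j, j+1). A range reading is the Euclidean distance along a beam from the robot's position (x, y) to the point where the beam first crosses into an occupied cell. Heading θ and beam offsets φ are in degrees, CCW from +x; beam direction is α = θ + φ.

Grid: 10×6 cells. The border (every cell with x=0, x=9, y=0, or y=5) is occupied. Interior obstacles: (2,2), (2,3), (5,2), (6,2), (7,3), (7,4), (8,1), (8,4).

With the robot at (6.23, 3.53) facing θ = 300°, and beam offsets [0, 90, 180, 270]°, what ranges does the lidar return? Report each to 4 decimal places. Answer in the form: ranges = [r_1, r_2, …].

beam 1: φ=0°, α=300°
  dir = (cos 300°, sin 300°) = (0.5000, -0.8660); from cell (6,3)
  next x-line at t=1.5400, next y-line at t=0.6120; Δt_x=2.0000, Δt_y=1.1547
    y: enter (6,2) at t=0.6120 ← occupied
  → r_1 = 0.6120
beam 2: φ=90°, α=30°
  dir = (cos 30°, sin 30°) = (0.8660, 0.5000); from cell (6,3)
  next x-line at t=0.8891, next y-line at t=0.9400; Δt_x=1.1547, Δt_y=2.0000
    x: enter (7,3) at t=0.8891 ← occupied
  → r_2 = 0.8891
beam 3: φ=180°, α=120°
  dir = (cos 120°, sin 120°) = (-0.5000, 0.8660); from cell (6,3)
  next x-line at t=0.4600, next y-line at t=0.5427; Δt_x=2.0000, Δt_y=1.1547
    x: enter (5,3) at t=0.4600
    y: enter (5,4) at t=0.5427
    y: enter (5,5) at t=1.6974 ← occupied
  → r_3 = 1.6974
beam 4: φ=270°, α=210°
  dir = (cos 210°, sin 210°) = (-0.8660, -0.5000); from cell (6,3)
  next x-line at t=0.2656, next y-line at t=1.0600; Δt_x=1.1547, Δt_y=2.0000
    x: enter (5,3) at t=0.2656
    y: enter (5,2) at t=1.0600 ← occupied
  → r_4 = 1.0600

ranges = [0.6120, 0.8891, 1.6974, 1.0600]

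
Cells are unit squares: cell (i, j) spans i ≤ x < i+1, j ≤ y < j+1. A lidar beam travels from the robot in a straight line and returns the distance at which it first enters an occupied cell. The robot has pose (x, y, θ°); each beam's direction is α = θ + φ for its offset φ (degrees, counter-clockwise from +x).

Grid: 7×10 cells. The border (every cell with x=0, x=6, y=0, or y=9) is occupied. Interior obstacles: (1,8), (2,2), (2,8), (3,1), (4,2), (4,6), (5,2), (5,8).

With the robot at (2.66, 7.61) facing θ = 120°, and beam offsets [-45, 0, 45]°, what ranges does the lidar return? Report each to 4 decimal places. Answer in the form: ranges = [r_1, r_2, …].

beam 1: φ=-45°, α=75°
  dir = (cos 75°, sin 75°) = (0.2588, 0.9659); from cell (2,7)
  next x-line at t=1.3137, next y-line at t=0.4038; Δt_x=3.8637, Δt_y=1.0353
    y: enter (2,8) at t=0.4038 ← occupied
  → r_1 = 0.4038
beam 2: φ=0°, α=120°
  dir = (cos 120°, sin 120°) = (-0.5000, 0.8660); from cell (2,7)
  next x-line at t=1.3200, next y-line at t=0.4503; Δt_x=2.0000, Δt_y=1.1547
    y: enter (2,8) at t=0.4503 ← occupied
  → r_2 = 0.4503
beam 3: φ=45°, α=165°
  dir = (cos 165°, sin 165°) = (-0.9659, 0.2588); from cell (2,7)
  next x-line at t=0.6833, next y-line at t=1.5068; Δt_x=1.0353, Δt_y=3.8637
    x: enter (1,7) at t=0.6833
    y: enter (1,8) at t=1.5068 ← occupied
  → r_3 = 1.5068

ranges = [0.4038, 0.4503, 1.5068]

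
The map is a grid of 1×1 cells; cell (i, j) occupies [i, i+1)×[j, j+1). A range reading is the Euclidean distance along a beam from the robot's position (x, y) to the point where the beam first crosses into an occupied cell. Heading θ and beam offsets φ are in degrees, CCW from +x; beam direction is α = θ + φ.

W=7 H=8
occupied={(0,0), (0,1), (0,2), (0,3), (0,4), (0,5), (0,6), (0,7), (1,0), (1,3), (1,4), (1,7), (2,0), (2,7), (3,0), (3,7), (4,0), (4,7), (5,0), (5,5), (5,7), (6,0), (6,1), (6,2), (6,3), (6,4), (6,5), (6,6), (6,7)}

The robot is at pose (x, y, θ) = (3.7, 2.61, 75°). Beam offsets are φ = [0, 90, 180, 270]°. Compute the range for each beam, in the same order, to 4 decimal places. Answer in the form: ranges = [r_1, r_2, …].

beam 1: φ=0°, α=75°
  d=(0.2588,0.9659)  start (3,2)  tX=1.1591 tY=0.4038  stride 1/|dx|=3.8637 1/|dy|=1.0353
    cross y-line → (3,3), t=0.4038
    cross x-line → (4,3), t=1.1591
    cross y-line → (4,4), t=1.4390
    cross y-line → (4,5), t=2.4743
    cross y-line → (4,6), t=3.5096
    cross y-line → (4,7), t=4.5449 (wall)
  → r_1 = 4.5449
beam 2: φ=90°, α=165°
  d=(-0.9659,0.2588)  start (3,2)  tX=0.7247 tY=1.5068  stride 1/|dx|=1.0353 1/|dy|=3.8637
    cross x-line → (2,2), t=0.7247
    cross y-line → (2,3), t=1.5068
    cross x-line → (1,3), t=1.7600 (wall)
  → r_2 = 1.7600
beam 3: φ=180°, α=255°
  d=(-0.2588,-0.9659)  start (3,2)  tX=2.7046 tY=0.6315  stride 1/|dx|=3.8637 1/|dy|=1.0353
    cross y-line → (3,1), t=0.6315
    cross y-line → (3,0), t=1.6668 (wall)
  → r_3 = 1.6668
beam 4: φ=270°, α=345°
  d=(0.9659,-0.2588)  start (3,2)  tX=0.3106 tY=2.3569  stride 1/|dx|=1.0353 1/|dy|=3.8637
    cross x-line → (4,2), t=0.3106
    cross x-line → (5,2), t=1.3459
    cross y-line → (5,1), t=2.3569
    cross x-line → (6,1), t=2.3811 (wall)
  → r_4 = 2.3811

ranges = [4.5449, 1.7600, 1.6668, 2.3811]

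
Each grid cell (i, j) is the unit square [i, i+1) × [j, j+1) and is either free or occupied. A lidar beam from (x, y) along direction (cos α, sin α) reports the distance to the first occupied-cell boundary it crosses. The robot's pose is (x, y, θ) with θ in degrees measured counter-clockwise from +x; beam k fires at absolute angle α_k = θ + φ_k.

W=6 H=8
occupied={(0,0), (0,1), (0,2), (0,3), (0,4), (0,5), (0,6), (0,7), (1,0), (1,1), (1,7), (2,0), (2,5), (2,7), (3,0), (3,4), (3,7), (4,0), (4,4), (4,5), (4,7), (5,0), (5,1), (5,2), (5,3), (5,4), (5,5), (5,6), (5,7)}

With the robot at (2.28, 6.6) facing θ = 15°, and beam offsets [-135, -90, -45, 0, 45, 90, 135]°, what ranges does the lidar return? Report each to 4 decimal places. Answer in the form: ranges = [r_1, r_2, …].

beam 1: φ=-135°, α=240°
  direction (-0.5000, -0.8660); cell (2,6); t to first gridline: x 0.5600, y 0.6928 (then +2.0000 / +1.1547)
    (1,6) via x @ 0.5600
    (1,5) via y @ 0.6928
    (1,4) via y @ 1.8475
    (0,4) via x @ 2.5600  # hit
  → r_1 = 2.5600
beam 2: φ=-90°, α=285°
  direction (0.2588, -0.9659); cell (2,6); t to first gridline: x 2.7819, y 0.6212 (then +3.8637 / +1.0353)
    (2,5) via y @ 0.6212  # hit
  → r_2 = 0.6212
beam 3: φ=-45°, α=330°
  direction (0.8660, -0.5000); cell (2,6); t to first gridline: x 0.8314, y 1.2000 (then +1.1547 / +2.0000)
    (3,6) via x @ 0.8314
    (3,5) via y @ 1.2000
    (4,5) via x @ 1.9861  # hit
  → r_3 = 1.9861
beam 4: φ=0°, α=15°
  direction (0.9659, 0.2588); cell (2,6); t to first gridline: x 0.7454, y 1.5455 (then +1.0353 / +3.8637)
    (3,6) via x @ 0.7454
    (3,7) via y @ 1.5455  # hit
  → r_4 = 1.5455
beam 5: φ=45°, α=60°
  direction (0.5000, 0.8660); cell (2,6); t to first gridline: x 1.4400, y 0.4619 (then +2.0000 / +1.1547)
    (2,7) via y @ 0.4619  # hit
  → r_5 = 0.4619
beam 6: φ=90°, α=105°
  direction (-0.2588, 0.9659); cell (2,6); t to first gridline: x 1.0818, y 0.4141 (then +3.8637 / +1.0353)
    (2,7) via y @ 0.4141  # hit
  → r_6 = 0.4141
beam 7: φ=135°, α=150°
  direction (-0.8660, 0.5000); cell (2,6); t to first gridline: x 0.3233, y 0.8000 (then +1.1547 / +2.0000)
    (1,6) via x @ 0.3233
    (1,7) via y @ 0.8000  # hit
  → r_7 = 0.8000

ranges = [2.5600, 0.6212, 1.9861, 1.5455, 0.4619, 0.4141, 0.8000]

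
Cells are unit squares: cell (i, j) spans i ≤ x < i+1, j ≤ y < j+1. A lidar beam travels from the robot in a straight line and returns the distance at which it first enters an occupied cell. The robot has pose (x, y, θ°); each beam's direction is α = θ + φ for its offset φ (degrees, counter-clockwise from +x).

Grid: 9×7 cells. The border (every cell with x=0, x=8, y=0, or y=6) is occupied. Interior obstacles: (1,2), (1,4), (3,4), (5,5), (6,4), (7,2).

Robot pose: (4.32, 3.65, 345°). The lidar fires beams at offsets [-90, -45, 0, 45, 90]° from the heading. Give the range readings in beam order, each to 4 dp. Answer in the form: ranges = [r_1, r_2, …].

ranges = [2.7435, 3.0600, 2.7745, 1.9399, 2.4329]

beam 1: φ=-90°, α=255°
  cosα=-0.2588 sinα=-0.9659 | (4,3) | tMaxX 1.2364 tMaxY 0.6729 | tΔX 3.8637 tΔY 1.0353
    t=0.6729 [y] (4,2)
    t=1.2364 [x] (3,2)
    t=1.7082 [y] (3,1)
    t=2.7435 [y] (3,0) — stop
  → r_1 = 2.7435
beam 2: φ=-45°, α=300°
  cosα=0.5000 sinα=-0.8660 | (4,3) | tMaxX 1.3600 tMaxY 0.7506 | tΔX 2.0000 tΔY 1.1547
    t=0.7506 [y] (4,2)
    t=1.3600 [x] (5,2)
    t=1.9053 [y] (5,1)
    t=3.0600 [y] (5,0) — stop
  → r_2 = 3.0600
beam 3: φ=0°, α=345°
  cosα=0.9659 sinα=-0.2588 | (4,3) | tMaxX 0.7040 tMaxY 2.5114 | tΔX 1.0353 tΔY 3.8637
    t=0.7040 [x] (5,3)
    t=1.7393 [x] (6,3)
    t=2.5114 [y] (6,2)
    t=2.7745 [x] (7,2) — stop
  → r_3 = 2.7745
beam 4: φ=45°, α=30°
  cosα=0.8660 sinα=0.5000 | (4,3) | tMaxX 0.7852 tMaxY 0.7000 | tΔX 1.1547 tΔY 2.0000
    t=0.7000 [y] (4,4)
    t=0.7852 [x] (5,4)
    t=1.9399 [x] (6,4) — stop
  → r_4 = 1.9399
beam 5: φ=90°, α=75°
  cosα=0.2588 sinα=0.9659 | (4,3) | tMaxX 2.6273 tMaxY 0.3623 | tΔX 3.8637 tΔY 1.0353
    t=0.3623 [y] (4,4)
    t=1.3976 [y] (4,5)
    t=2.4329 [y] (4,6) — stop
  → r_5 = 2.4329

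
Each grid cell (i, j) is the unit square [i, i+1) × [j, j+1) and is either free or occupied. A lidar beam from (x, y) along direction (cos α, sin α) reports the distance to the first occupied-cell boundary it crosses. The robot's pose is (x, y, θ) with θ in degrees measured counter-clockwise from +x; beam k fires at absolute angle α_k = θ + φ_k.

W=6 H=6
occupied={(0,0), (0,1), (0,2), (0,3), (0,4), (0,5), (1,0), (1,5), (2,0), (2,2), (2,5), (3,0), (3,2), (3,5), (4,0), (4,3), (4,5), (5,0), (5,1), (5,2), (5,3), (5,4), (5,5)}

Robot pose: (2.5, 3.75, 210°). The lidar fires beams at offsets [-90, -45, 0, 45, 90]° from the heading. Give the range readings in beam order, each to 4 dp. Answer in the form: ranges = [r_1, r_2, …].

beam 1: φ=-90°, α=120°
  cosα=-0.5000 sinα=0.8660 | (2,3) | tMaxX 1.0000 tMaxY 0.2887 | tΔX 2.0000 tΔY 1.1547
    t=0.2887 [y] (2,4)
    t=1.0000 [x] (1,4)
    t=1.4434 [y] (1,5) — stop
  → r_1 = 1.4434
beam 2: φ=-45°, α=165°
  cosα=-0.9659 sinα=0.2588 | (2,3) | tMaxX 0.5176 tMaxY 0.9659 | tΔX 1.0353 tΔY 3.8637
    t=0.5176 [x] (1,3)
    t=0.9659 [y] (1,4)
    t=1.5529 [x] (0,4) — stop
  → r_2 = 1.5529
beam 3: φ=0°, α=210°
  cosα=-0.8660 sinα=-0.5000 | (2,3) | tMaxX 0.5774 tMaxY 1.5000 | tΔX 1.1547 tΔY 2.0000
    t=0.5774 [x] (1,3)
    t=1.5000 [y] (1,2)
    t=1.7321 [x] (0,2) — stop
  → r_3 = 1.7321
beam 4: φ=45°, α=255°
  cosα=-0.2588 sinα=-0.9659 | (2,3) | tMaxX 1.9319 tMaxY 0.7765 | tΔX 3.8637 tΔY 1.0353
    t=0.7765 [y] (2,2) — stop
  → r_4 = 0.7765
beam 5: φ=90°, α=300°
  cosα=0.5000 sinα=-0.8660 | (2,3) | tMaxX 1.0000 tMaxY 0.8660 | tΔX 2.0000 tΔY 1.1547
    t=0.8660 [y] (2,2) — stop
  → r_5 = 0.8660

ranges = [1.4434, 1.5529, 1.7321, 0.7765, 0.8660]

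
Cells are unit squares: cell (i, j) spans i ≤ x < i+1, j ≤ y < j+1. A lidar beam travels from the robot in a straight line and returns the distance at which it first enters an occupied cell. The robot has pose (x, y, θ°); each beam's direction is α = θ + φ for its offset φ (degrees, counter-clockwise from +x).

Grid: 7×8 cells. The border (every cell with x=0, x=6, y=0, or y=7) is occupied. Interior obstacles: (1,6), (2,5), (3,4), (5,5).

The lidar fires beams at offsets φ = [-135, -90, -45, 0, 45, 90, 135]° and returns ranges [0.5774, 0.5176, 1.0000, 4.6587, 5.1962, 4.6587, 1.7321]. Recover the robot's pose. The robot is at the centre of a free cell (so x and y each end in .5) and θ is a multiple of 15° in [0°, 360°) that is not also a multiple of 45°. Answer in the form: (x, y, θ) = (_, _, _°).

Enumerate (i+0.5, j+0.5, θ) over the 26 free cells and 16 admissible headings. For each, cast all 7 beams and compare to the given ranges.
  (3.5, 5.5, 210°): beam 1 = 1.5529 ≠ 0.5774 ✗
  (3.5, 1.5, 240°): beam 1 = 3.6235 ≠ 0.5774 ✗
  (3.5, 5.5, 285°): beam 3 = 0.5774 ≠ 1.0000 ✗
  (2.5, 6.5, 165°): beam 1 = 1.0000 ≠ 0.5774 ✗
  (4.5, 6.5, 105°): beam 1 = 1.0000 ≠ 0.5774 ✗
  …
  (5.5, 2.5, 105°): r_1=0.5774, r_2=0.5176, r_3=1.0000, r_4=4.6587, r_5=5.1962, r_6=4.6587, r_7=1.7321 — all match ✓
Unique over the lattice → pose = (5.5, 2.5, 105°).

(x, y, θ) = (5.5, 2.5, 105°)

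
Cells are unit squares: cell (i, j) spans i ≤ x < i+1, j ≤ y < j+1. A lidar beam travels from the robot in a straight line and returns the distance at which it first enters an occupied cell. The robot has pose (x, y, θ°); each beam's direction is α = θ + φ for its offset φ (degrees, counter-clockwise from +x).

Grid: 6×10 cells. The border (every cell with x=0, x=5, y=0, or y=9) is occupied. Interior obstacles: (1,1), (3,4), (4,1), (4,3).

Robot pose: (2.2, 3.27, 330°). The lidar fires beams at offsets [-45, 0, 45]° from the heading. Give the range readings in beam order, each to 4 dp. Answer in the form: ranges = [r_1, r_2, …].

beam 1: φ=-45°, α=285°
  d=(0.2588,-0.9659)  start (2,3)  tX=3.0910 tY=0.2795  stride 1/|dx|=3.8637 1/|dy|=1.0353
    cross y-line → (2,2), t=0.2795
    cross y-line → (2,1), t=1.3148
    cross y-line → (2,0), t=2.3501 (wall)
  → r_1 = 2.3501
beam 2: φ=0°, α=330°
  d=(0.8660,-0.5000)  start (2,3)  tX=0.9238 tY=0.5400  stride 1/|dx|=1.1547 1/|dy|=2.0000
    cross y-line → (2,2), t=0.5400
    cross x-line → (3,2), t=0.9238
    cross x-line → (4,2), t=2.0785
    cross y-line → (4,1), t=2.5400 (wall)
  → r_2 = 2.5400
beam 3: φ=45°, α=15°
  d=(0.9659,0.2588)  start (2,3)  tX=0.8282 tY=2.8205  stride 1/|dx|=1.0353 1/|dy|=3.8637
    cross x-line → (3,3), t=0.8282
    cross x-line → (4,3), t=1.8635 (wall)
  → r_3 = 1.8635

ranges = [2.3501, 2.5400, 1.8635]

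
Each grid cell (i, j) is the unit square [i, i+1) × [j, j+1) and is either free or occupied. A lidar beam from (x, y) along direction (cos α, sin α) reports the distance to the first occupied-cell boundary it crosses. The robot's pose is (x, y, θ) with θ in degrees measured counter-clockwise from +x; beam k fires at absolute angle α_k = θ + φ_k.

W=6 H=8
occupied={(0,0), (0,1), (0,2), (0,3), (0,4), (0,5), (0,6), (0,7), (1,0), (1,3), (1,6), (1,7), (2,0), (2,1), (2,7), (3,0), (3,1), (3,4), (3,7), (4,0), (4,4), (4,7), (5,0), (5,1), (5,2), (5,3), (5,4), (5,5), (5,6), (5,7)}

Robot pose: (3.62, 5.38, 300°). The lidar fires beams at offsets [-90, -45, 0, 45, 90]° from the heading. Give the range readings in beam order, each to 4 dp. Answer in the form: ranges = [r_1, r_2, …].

beam 1: φ=-90°, α=210°
  dir = (cos 210°, sin 210°) = (-0.8660, -0.5000); from cell (3,5)
  next x-line at t=0.7159, next y-line at t=0.7600; Δt_x=1.1547, Δt_y=2.0000
    x: enter (2,5) at t=0.7159
    y: enter (2,4) at t=0.7600
    x: enter (1,4) at t=1.8706
    y: enter (1,3) at t=2.7600 ← occupied
  → r_1 = 2.7600
beam 2: φ=-45°, α=255°
  dir = (cos 255°, sin 255°) = (-0.2588, -0.9659); from cell (3,5)
  next x-line at t=2.3955, next y-line at t=0.3934; Δt_x=3.8637, Δt_y=1.0353
    y: enter (3,4) at t=0.3934 ← occupied
  → r_2 = 0.3934
beam 3: φ=0°, α=300°
  dir = (cos 300°, sin 300°) = (0.5000, -0.8660); from cell (3,5)
  next x-line at t=0.7600, next y-line at t=0.4388; Δt_x=2.0000, Δt_y=1.1547
    y: enter (3,4) at t=0.4388 ← occupied
  → r_3 = 0.4388
beam 4: φ=45°, α=345°
  dir = (cos 345°, sin 345°) = (0.9659, -0.2588); from cell (3,5)
  next x-line at t=0.3934, next y-line at t=1.4682; Δt_x=1.0353, Δt_y=3.8637
    x: enter (4,5) at t=0.3934
    x: enter (5,5) at t=1.4287 ← occupied
  → r_4 = 1.4287
beam 5: φ=90°, α=30°
  dir = (cos 30°, sin 30°) = (0.8660, 0.5000); from cell (3,5)
  next x-line at t=0.4388, next y-line at t=1.2400; Δt_x=1.1547, Δt_y=2.0000
    x: enter (4,5) at t=0.4388
    y: enter (4,6) at t=1.2400
    x: enter (5,6) at t=1.5935 ← occupied
  → r_5 = 1.5935

ranges = [2.7600, 0.3934, 0.4388, 1.4287, 1.5935]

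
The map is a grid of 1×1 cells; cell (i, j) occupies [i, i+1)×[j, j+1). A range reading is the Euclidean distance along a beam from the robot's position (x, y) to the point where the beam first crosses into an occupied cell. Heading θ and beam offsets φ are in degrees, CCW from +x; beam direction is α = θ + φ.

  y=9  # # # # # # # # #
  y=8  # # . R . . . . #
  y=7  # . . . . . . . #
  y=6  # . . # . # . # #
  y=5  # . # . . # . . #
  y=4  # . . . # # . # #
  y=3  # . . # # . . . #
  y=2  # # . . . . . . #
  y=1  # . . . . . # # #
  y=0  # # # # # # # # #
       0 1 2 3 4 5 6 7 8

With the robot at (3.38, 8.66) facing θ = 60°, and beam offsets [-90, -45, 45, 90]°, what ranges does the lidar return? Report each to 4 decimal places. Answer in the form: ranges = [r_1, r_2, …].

ranges = [4.1800, 1.3137, 0.3520, 0.6800]

beam 1: φ=-90°, α=330°
  direction (0.8660, -0.5000); cell (3,8); t to first gridline: x 0.7159, y 1.3200 (then +1.1547 / +2.0000)
    (4,8) via x @ 0.7159
    (4,7) via y @ 1.3200
    (5,7) via x @ 1.8706
    (6,7) via x @ 3.0253
    (6,6) via y @ 3.3200
    (7,6) via x @ 4.1800  # hit
  → r_1 = 4.1800
beam 2: φ=-45°, α=15°
  direction (0.9659, 0.2588); cell (3,8); t to first gridline: x 0.6419, y 1.3137 (then +1.0353 / +3.8637)
    (4,8) via x @ 0.6419
    (4,9) via y @ 1.3137  # hit
  → r_2 = 1.3137
beam 3: φ=45°, α=105°
  direction (-0.2588, 0.9659); cell (3,8); t to first gridline: x 1.4682, y 0.3520 (then +3.8637 / +1.0353)
    (3,9) via y @ 0.3520  # hit
  → r_3 = 0.3520
beam 4: φ=90°, α=150°
  direction (-0.8660, 0.5000); cell (3,8); t to first gridline: x 0.4388, y 0.6800 (then +1.1547 / +2.0000)
    (2,8) via x @ 0.4388
    (2,9) via y @ 0.6800  # hit
  → r_4 = 0.6800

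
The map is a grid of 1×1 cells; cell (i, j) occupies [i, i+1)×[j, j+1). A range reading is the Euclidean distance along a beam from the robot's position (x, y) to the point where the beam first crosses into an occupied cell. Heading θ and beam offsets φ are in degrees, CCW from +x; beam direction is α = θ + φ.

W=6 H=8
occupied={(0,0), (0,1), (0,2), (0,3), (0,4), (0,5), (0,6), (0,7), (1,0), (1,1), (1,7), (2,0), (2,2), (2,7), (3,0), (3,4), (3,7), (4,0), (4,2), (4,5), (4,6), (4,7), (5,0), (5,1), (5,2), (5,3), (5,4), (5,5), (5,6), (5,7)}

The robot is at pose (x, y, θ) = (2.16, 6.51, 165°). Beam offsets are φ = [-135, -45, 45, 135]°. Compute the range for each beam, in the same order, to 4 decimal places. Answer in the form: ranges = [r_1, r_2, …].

beam 1: φ=-135°, α=30°
  direction (0.8660, 0.5000); cell (2,6); t to first gridline: x 0.9699, y 0.9800 (then +1.1547 / +2.0000)
    (3,6) via x @ 0.9699
    (3,7) via y @ 0.9800  # hit
  → r_1 = 0.9800
beam 2: φ=-45°, α=120°
  direction (-0.5000, 0.8660); cell (2,6); t to first gridline: x 0.3200, y 0.5658 (then +2.0000 / +1.1547)
    (1,6) via x @ 0.3200
    (1,7) via y @ 0.5658  # hit
  → r_2 = 0.5658
beam 3: φ=45°, α=210°
  direction (-0.8660, -0.5000); cell (2,6); t to first gridline: x 0.1848, y 1.0200 (then +1.1547 / +2.0000)
    (1,6) via x @ 0.1848
    (1,5) via y @ 1.0200
    (0,5) via x @ 1.3395  # hit
  → r_3 = 1.3395
beam 4: φ=135°, α=300°
  direction (0.5000, -0.8660); cell (2,6); t to first gridline: x 1.6800, y 0.5889 (then +2.0000 / +1.1547)
    (2,5) via y @ 0.5889
    (3,5) via x @ 1.6800
    (3,4) via y @ 1.7436  # hit
  → r_4 = 1.7436

ranges = [0.9800, 0.5658, 1.3395, 1.7436]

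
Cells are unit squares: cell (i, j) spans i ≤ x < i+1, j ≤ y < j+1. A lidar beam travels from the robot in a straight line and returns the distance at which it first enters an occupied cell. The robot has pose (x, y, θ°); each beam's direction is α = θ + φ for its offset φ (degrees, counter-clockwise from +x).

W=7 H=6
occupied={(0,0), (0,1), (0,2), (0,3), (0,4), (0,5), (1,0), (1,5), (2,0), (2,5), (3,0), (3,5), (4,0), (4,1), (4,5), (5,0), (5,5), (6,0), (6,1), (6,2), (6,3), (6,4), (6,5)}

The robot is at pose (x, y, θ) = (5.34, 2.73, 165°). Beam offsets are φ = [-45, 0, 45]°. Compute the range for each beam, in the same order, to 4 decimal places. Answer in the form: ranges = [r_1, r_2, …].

ranges = [2.6212, 4.4931, 1.4600]

beam 1: φ=-45°, α=120°
  cosα=-0.5000 sinα=0.8660 | (5,2) | tMaxX 0.6800 tMaxY 0.3118 | tΔX 2.0000 tΔY 1.1547
    t=0.3118 [y] (5,3)
    t=0.6800 [x] (4,3)
    t=1.4665 [y] (4,4)
    t=2.6212 [y] (4,5) — stop
  → r_1 = 2.6212
beam 2: φ=0°, α=165°
  cosα=-0.9659 sinα=0.2588 | (5,2) | tMaxX 0.3520 tMaxY 1.0432 | tΔX 1.0353 tΔY 3.8637
    t=0.3520 [x] (4,2)
    t=1.0432 [y] (4,3)
    t=1.3873 [x] (3,3)
    t=2.4225 [x] (2,3)
    t=3.4578 [x] (1,3)
    t=4.4931 [x] (0,3) — stop
  → r_2 = 4.4931
beam 3: φ=45°, α=210°
  cosα=-0.8660 sinα=-0.5000 | (5,2) | tMaxX 0.3926 tMaxY 1.4600 | tΔX 1.1547 tΔY 2.0000
    t=0.3926 [x] (4,2)
    t=1.4600 [y] (4,1) — stop
  → r_3 = 1.4600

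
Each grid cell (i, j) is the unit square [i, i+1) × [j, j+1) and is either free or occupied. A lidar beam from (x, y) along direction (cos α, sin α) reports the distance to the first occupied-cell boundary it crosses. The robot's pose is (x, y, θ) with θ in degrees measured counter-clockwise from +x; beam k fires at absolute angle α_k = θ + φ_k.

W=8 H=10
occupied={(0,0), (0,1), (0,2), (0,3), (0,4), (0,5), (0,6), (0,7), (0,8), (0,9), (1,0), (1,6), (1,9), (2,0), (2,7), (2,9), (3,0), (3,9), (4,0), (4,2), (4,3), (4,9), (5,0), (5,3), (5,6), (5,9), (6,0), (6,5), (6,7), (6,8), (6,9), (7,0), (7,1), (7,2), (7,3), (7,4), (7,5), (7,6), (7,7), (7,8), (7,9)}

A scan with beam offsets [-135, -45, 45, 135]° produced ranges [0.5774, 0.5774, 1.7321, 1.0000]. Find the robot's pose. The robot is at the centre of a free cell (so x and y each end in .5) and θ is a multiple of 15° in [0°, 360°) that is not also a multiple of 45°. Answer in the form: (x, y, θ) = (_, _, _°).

(x, y, θ) = (6.5, 1.5, 75°)

The pose lattice has 39·16 = 624 candidates. Test each by forward raycasting.
  (5.5, 7.5, 75°): beam 4 = 5.1962 ≠ 1.0000 ✗
  (1.5, 5.5, 285°): beam 2 = 1.0000 ≠ 0.5774 ✗
  (3.5, 2.5, 300°): beam 1 = 2.5882 ≠ 0.5774 ✗
  …
  (6.5, 1.5, 75°): r_1=0.5774, r_2=0.5774, r_3=1.7321, r_4=1.0000 — all match ✓
Unique over the lattice → pose = (6.5, 1.5, 75°).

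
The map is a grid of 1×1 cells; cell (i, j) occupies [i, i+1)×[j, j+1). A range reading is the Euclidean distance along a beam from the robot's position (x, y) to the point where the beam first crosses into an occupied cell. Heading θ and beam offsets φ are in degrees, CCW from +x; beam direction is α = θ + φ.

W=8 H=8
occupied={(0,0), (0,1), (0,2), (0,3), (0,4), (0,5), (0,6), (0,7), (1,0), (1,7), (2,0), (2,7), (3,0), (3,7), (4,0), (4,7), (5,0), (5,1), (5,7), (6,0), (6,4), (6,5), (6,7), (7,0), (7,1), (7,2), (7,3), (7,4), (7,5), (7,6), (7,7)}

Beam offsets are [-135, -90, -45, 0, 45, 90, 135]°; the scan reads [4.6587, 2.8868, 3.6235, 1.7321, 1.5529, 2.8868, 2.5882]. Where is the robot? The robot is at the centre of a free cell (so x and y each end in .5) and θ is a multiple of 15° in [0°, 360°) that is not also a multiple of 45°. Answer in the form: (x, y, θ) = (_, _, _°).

(x, y, θ) = (3.5, 5.5, 60°)

The pose lattice has 33·16 = 528 candidates. Test each by forward raycasting.
  (4.5, 2.5, 150°): beam 1 = 2.5882 ≠ 4.6587 ✗
  (3.5, 5.5, 165°): beam 1 = 3.0000 ≠ 4.6587 ✗
  (2.5, 4.5, 240°): beam 1 = 2.5882 ≠ 4.6587 ✗
  (2.5, 5.5, 75°): beam 1 = 5.0000 ≠ 4.6587 ✗
  …
  (3.5, 5.5, 60°): r_1=4.6587, r_2=2.8868, r_3=3.6235, r_4=1.7321, r_5=1.5529, r_6=2.8868, r_7=2.5882 — all match ✓
Only this pose fits every beam.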